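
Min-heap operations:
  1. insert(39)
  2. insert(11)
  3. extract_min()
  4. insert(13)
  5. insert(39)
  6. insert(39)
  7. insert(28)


insert(39) -> [39]
insert(11) -> [11, 39]
extract_min()->11, [39]
insert(13) -> [13, 39]
insert(39) -> [13, 39, 39]
insert(39) -> [13, 39, 39, 39]
insert(28) -> [13, 28, 39, 39, 39]

Final heap: [13, 28, 39, 39, 39]


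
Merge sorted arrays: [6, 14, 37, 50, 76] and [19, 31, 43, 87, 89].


Take 6 from A
Take 14 from A
Take 19 from B
Take 31 from B
Take 37 from A
Take 43 from B
Take 50 from A
Take 76 from A

Merged: [6, 14, 19, 31, 37, 43, 50, 76, 87, 89]


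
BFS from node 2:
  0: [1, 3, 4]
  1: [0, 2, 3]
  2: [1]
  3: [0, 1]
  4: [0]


Visit 2, enqueue [1]
Visit 1, enqueue [0, 3]
Visit 0, enqueue [4]
Visit 3, enqueue []
Visit 4, enqueue []

BFS order: [2, 1, 0, 3, 4]


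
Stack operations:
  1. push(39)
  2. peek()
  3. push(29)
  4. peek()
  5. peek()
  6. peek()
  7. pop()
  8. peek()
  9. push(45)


push(39) -> [39]
peek()->39
push(29) -> [39, 29]
peek()->29
peek()->29
peek()->29
pop()->29, [39]
peek()->39
push(45) -> [39, 45]

Final stack: [39, 45]


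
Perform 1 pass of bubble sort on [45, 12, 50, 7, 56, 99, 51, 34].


Initial: [45, 12, 50, 7, 56, 99, 51, 34]
Pass 1: [12, 45, 7, 50, 56, 51, 34, 99] (4 swaps)

After 1 pass: [12, 45, 7, 50, 56, 51, 34, 99]


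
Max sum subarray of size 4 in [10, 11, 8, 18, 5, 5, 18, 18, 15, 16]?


[0:4]: 47
[1:5]: 42
[2:6]: 36
[3:7]: 46
[4:8]: 46
[5:9]: 56
[6:10]: 67

Max: 67 at [6:10]


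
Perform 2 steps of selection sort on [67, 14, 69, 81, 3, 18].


Initial: [67, 14, 69, 81, 3, 18]
Step 1: min=3 at 4
  Swap: [3, 14, 69, 81, 67, 18]
Step 2: min=14 at 1
  Swap: [3, 14, 69, 81, 67, 18]

After 2 steps: [3, 14, 69, 81, 67, 18]


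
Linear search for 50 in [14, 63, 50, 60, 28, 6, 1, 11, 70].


i=0: 14!=50
i=1: 63!=50
i=2: 50==50 found!

Found at 2, 3 comps


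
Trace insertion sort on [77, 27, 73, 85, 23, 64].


Initial: [77, 27, 73, 85, 23, 64]
Insert 27: [27, 77, 73, 85, 23, 64]
Insert 73: [27, 73, 77, 85, 23, 64]
Insert 85: [27, 73, 77, 85, 23, 64]
Insert 23: [23, 27, 73, 77, 85, 64]
Insert 64: [23, 27, 64, 73, 77, 85]

Sorted: [23, 27, 64, 73, 77, 85]


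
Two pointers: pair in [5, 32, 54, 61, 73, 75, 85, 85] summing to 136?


lo=0(5)+hi=7(85)=90
lo=1(32)+hi=7(85)=117
lo=2(54)+hi=7(85)=139
lo=2(54)+hi=6(85)=139
lo=2(54)+hi=5(75)=129
lo=3(61)+hi=5(75)=136

Yes: 61+75=136


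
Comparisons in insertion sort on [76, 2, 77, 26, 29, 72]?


Algorithm: insertion sort
Input: [76, 2, 77, 26, 29, 72]
Sorted: [2, 26, 29, 72, 76, 77]

11


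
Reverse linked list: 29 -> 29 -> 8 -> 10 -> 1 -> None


Step 1: curr=29, set curr.next=prev(None) | reversed so far: 29
Step 2: curr=29, set curr.next=prev(29) | reversed so far: 29 -> 29
Step 3: curr=8, set curr.next=prev(29) | reversed so far: 8 -> 29 -> 29
Step 4: curr=10, set curr.next=prev(8) | reversed so far: 10 -> 8 -> 29 -> 29
Step 5: curr=1, set curr.next=prev(10) | reversed so far: 1 -> 10 -> 8 -> 29 -> 29

1 -> 10 -> 8 -> 29 -> 29 -> None


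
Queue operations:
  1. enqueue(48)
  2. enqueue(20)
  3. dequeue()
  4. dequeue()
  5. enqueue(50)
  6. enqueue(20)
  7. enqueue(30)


enqueue(48) -> [48]
enqueue(20) -> [48, 20]
dequeue()->48, [20]
dequeue()->20, []
enqueue(50) -> [50]
enqueue(20) -> [50, 20]
enqueue(30) -> [50, 20, 30]

Final queue: [50, 20, 30]


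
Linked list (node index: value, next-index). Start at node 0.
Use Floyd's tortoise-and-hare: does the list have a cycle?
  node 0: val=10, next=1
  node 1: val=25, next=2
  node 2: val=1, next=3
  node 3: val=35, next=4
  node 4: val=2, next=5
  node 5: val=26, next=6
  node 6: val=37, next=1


Floyd's tortoise (slow, +1) and hare (fast, +2):
  init: slow=0, fast=0
  step 1: slow=1, fast=2
  step 2: slow=2, fast=4
  step 3: slow=3, fast=6
  step 4: slow=4, fast=2
  step 5: slow=5, fast=4
  step 6: slow=6, fast=6
  slow == fast at node 6: cycle detected

Cycle: yes


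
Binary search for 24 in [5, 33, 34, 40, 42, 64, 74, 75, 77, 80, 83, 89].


Step 1: lo=0, hi=11, mid=5, val=64
Step 2: lo=0, hi=4, mid=2, val=34
Step 3: lo=0, hi=1, mid=0, val=5
Step 4: lo=1, hi=1, mid=1, val=33

Not found


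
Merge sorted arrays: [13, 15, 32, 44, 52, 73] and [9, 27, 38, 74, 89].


Take 9 from B
Take 13 from A
Take 15 from A
Take 27 from B
Take 32 from A
Take 38 from B
Take 44 from A
Take 52 from A
Take 73 from A

Merged: [9, 13, 15, 27, 32, 38, 44, 52, 73, 74, 89]


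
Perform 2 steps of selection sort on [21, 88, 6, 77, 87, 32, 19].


Initial: [21, 88, 6, 77, 87, 32, 19]
Step 1: min=6 at 2
  Swap: [6, 88, 21, 77, 87, 32, 19]
Step 2: min=19 at 6
  Swap: [6, 19, 21, 77, 87, 32, 88]

After 2 steps: [6, 19, 21, 77, 87, 32, 88]


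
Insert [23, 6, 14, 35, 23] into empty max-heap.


Insert 23: [23]
Insert 6: [23, 6]
Insert 14: [23, 6, 14]
Insert 35: [35, 23, 14, 6]
Insert 23: [35, 23, 14, 6, 23]

Final heap: [35, 23, 14, 6, 23]


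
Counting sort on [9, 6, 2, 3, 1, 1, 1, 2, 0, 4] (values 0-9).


Input: [9, 6, 2, 3, 1, 1, 1, 2, 0, 4]
Counts: [1, 3, 2, 1, 1, 0, 1, 0, 0, 1]

Sorted: [0, 1, 1, 1, 2, 2, 3, 4, 6, 9]


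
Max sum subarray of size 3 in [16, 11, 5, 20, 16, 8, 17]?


[0:3]: 32
[1:4]: 36
[2:5]: 41
[3:6]: 44
[4:7]: 41

Max: 44 at [3:6]


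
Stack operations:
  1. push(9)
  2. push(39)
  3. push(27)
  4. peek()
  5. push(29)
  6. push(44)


push(9) -> [9]
push(39) -> [9, 39]
push(27) -> [9, 39, 27]
peek()->27
push(29) -> [9, 39, 27, 29]
push(44) -> [9, 39, 27, 29, 44]

Final stack: [9, 39, 27, 29, 44]


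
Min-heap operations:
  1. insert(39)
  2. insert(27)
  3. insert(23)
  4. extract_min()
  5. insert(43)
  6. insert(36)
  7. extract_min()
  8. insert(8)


insert(39) -> [39]
insert(27) -> [27, 39]
insert(23) -> [23, 39, 27]
extract_min()->23, [27, 39]
insert(43) -> [27, 39, 43]
insert(36) -> [27, 36, 43, 39]
extract_min()->27, [36, 39, 43]
insert(8) -> [8, 36, 43, 39]

Final heap: [8, 36, 43, 39]


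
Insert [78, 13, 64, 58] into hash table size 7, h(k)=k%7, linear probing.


Insert 78: h=1 -> slot 1
Insert 13: h=6 -> slot 6
Insert 64: h=1, 1 probes -> slot 2
Insert 58: h=2, 1 probes -> slot 3

Table: [None, 78, 64, 58, None, None, 13]


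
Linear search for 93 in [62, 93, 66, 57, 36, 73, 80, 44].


i=0: 62!=93
i=1: 93==93 found!

Found at 1, 2 comps


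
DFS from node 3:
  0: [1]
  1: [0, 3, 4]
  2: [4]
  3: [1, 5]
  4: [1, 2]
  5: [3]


Visit 3, push [5, 1]
Visit 1, push [4, 0]
Visit 0, push []
Visit 4, push [2]
Visit 2, push []
Visit 5, push []

DFS order: [3, 1, 0, 4, 2, 5]


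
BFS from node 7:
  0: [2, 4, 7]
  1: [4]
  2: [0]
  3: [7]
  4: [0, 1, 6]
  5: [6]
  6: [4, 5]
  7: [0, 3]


Visit 7, enqueue [0, 3]
Visit 0, enqueue [2, 4]
Visit 3, enqueue []
Visit 2, enqueue []
Visit 4, enqueue [1, 6]
Visit 1, enqueue []
Visit 6, enqueue [5]
Visit 5, enqueue []

BFS order: [7, 0, 3, 2, 4, 1, 6, 5]


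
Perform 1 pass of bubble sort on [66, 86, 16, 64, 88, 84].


Initial: [66, 86, 16, 64, 88, 84]
Pass 1: [66, 16, 64, 86, 84, 88] (3 swaps)

After 1 pass: [66, 16, 64, 86, 84, 88]


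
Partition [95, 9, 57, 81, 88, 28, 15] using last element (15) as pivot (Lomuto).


Pivot: 15
  9 <= 15: swap -> [9, 95, 57, 81, 88, 28, 15]
Place pivot at 1: [9, 15, 57, 81, 88, 28, 95]

Partitioned: [9, 15, 57, 81, 88, 28, 95]


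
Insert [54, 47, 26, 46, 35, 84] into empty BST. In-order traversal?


Insert 54: root
Insert 47: L from 54
Insert 26: L from 54 -> L from 47
Insert 46: L from 54 -> L from 47 -> R from 26
Insert 35: L from 54 -> L from 47 -> R from 26 -> L from 46
Insert 84: R from 54

In-order: [26, 35, 46, 47, 54, 84]


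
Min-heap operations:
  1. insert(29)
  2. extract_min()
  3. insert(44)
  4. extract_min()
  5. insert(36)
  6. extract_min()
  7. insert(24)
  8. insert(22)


insert(29) -> [29]
extract_min()->29, []
insert(44) -> [44]
extract_min()->44, []
insert(36) -> [36]
extract_min()->36, []
insert(24) -> [24]
insert(22) -> [22, 24]

Final heap: [22, 24]


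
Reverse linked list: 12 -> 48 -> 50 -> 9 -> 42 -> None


Step 1: curr=12, set curr.next=prev(None) | reversed so far: 12
Step 2: curr=48, set curr.next=prev(12) | reversed so far: 48 -> 12
Step 3: curr=50, set curr.next=prev(48) | reversed so far: 50 -> 48 -> 12
Step 4: curr=9, set curr.next=prev(50) | reversed so far: 9 -> 50 -> 48 -> 12
Step 5: curr=42, set curr.next=prev(9) | reversed so far: 42 -> 9 -> 50 -> 48 -> 12

42 -> 9 -> 50 -> 48 -> 12 -> None


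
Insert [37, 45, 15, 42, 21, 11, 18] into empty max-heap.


Insert 37: [37]
Insert 45: [45, 37]
Insert 15: [45, 37, 15]
Insert 42: [45, 42, 15, 37]
Insert 21: [45, 42, 15, 37, 21]
Insert 11: [45, 42, 15, 37, 21, 11]
Insert 18: [45, 42, 18, 37, 21, 11, 15]

Final heap: [45, 42, 18, 37, 21, 11, 15]


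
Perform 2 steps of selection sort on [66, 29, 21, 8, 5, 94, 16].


Initial: [66, 29, 21, 8, 5, 94, 16]
Step 1: min=5 at 4
  Swap: [5, 29, 21, 8, 66, 94, 16]
Step 2: min=8 at 3
  Swap: [5, 8, 21, 29, 66, 94, 16]

After 2 steps: [5, 8, 21, 29, 66, 94, 16]


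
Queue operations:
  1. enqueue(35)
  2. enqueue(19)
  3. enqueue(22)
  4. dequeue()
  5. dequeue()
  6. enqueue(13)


enqueue(35) -> [35]
enqueue(19) -> [35, 19]
enqueue(22) -> [35, 19, 22]
dequeue()->35, [19, 22]
dequeue()->19, [22]
enqueue(13) -> [22, 13]

Final queue: [22, 13]


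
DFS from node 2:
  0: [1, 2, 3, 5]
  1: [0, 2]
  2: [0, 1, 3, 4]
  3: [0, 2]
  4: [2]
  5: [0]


Visit 2, push [4, 3, 1, 0]
Visit 0, push [5, 3, 1]
Visit 1, push []
Visit 3, push []
Visit 5, push []
Visit 4, push []

DFS order: [2, 0, 1, 3, 5, 4]


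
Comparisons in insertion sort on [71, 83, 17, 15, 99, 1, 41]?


Algorithm: insertion sort
Input: [71, 83, 17, 15, 99, 1, 41]
Sorted: [1, 15, 17, 41, 71, 83, 99]

16


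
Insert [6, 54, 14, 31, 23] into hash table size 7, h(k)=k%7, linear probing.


Insert 6: h=6 -> slot 6
Insert 54: h=5 -> slot 5
Insert 14: h=0 -> slot 0
Insert 31: h=3 -> slot 3
Insert 23: h=2 -> slot 2

Table: [14, None, 23, 31, None, 54, 6]


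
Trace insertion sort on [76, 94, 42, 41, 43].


Initial: [76, 94, 42, 41, 43]
Insert 94: [76, 94, 42, 41, 43]
Insert 42: [42, 76, 94, 41, 43]
Insert 41: [41, 42, 76, 94, 43]
Insert 43: [41, 42, 43, 76, 94]

Sorted: [41, 42, 43, 76, 94]


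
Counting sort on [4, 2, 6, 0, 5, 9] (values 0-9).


Input: [4, 2, 6, 0, 5, 9]
Counts: [1, 0, 1, 0, 1, 1, 1, 0, 0, 1]

Sorted: [0, 2, 4, 5, 6, 9]


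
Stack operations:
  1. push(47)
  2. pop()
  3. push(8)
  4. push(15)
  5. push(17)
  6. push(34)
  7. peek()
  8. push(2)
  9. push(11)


push(47) -> [47]
pop()->47, []
push(8) -> [8]
push(15) -> [8, 15]
push(17) -> [8, 15, 17]
push(34) -> [8, 15, 17, 34]
peek()->34
push(2) -> [8, 15, 17, 34, 2]
push(11) -> [8, 15, 17, 34, 2, 11]

Final stack: [8, 15, 17, 34, 2, 11]


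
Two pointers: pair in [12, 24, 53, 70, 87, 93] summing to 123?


lo=0(12)+hi=5(93)=105
lo=1(24)+hi=5(93)=117
lo=2(53)+hi=5(93)=146
lo=2(53)+hi=4(87)=140
lo=2(53)+hi=3(70)=123

Yes: 53+70=123


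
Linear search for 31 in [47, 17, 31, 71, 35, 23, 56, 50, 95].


i=0: 47!=31
i=1: 17!=31
i=2: 31==31 found!

Found at 2, 3 comps


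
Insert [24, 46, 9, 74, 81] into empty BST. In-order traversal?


Insert 24: root
Insert 46: R from 24
Insert 9: L from 24
Insert 74: R from 24 -> R from 46
Insert 81: R from 24 -> R from 46 -> R from 74

In-order: [9, 24, 46, 74, 81]


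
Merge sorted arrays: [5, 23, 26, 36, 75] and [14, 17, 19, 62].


Take 5 from A
Take 14 from B
Take 17 from B
Take 19 from B
Take 23 from A
Take 26 from A
Take 36 from A
Take 62 from B

Merged: [5, 14, 17, 19, 23, 26, 36, 62, 75]


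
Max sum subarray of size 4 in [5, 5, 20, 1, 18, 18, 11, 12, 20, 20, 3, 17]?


[0:4]: 31
[1:5]: 44
[2:6]: 57
[3:7]: 48
[4:8]: 59
[5:9]: 61
[6:10]: 63
[7:11]: 55
[8:12]: 60

Max: 63 at [6:10]


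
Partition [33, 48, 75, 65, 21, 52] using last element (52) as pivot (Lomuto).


Pivot: 52
  33 <= 52: advance i (no swap)
  48 <= 52: advance i (no swap)
  21 <= 52: swap -> [33, 48, 21, 65, 75, 52]
Place pivot at 3: [33, 48, 21, 52, 75, 65]

Partitioned: [33, 48, 21, 52, 75, 65]


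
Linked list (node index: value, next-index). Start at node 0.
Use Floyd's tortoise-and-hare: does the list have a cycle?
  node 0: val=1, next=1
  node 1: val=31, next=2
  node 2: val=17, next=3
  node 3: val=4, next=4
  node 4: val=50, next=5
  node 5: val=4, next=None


Floyd's tortoise (slow, +1) and hare (fast, +2):
  init: slow=0, fast=0
  step 1: slow=1, fast=2
  step 2: slow=2, fast=4
  step 3: fast 4->5->None, no cycle

Cycle: no


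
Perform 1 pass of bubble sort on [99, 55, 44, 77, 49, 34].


Initial: [99, 55, 44, 77, 49, 34]
Pass 1: [55, 44, 77, 49, 34, 99] (5 swaps)

After 1 pass: [55, 44, 77, 49, 34, 99]


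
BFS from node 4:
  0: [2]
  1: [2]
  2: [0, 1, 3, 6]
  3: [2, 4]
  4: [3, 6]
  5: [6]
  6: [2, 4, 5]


Visit 4, enqueue [3, 6]
Visit 3, enqueue [2]
Visit 6, enqueue [5]
Visit 2, enqueue [0, 1]
Visit 5, enqueue []
Visit 0, enqueue []
Visit 1, enqueue []

BFS order: [4, 3, 6, 2, 5, 0, 1]


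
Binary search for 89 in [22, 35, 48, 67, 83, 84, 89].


Step 1: lo=0, hi=6, mid=3, val=67
Step 2: lo=4, hi=6, mid=5, val=84
Step 3: lo=6, hi=6, mid=6, val=89

Found at index 6


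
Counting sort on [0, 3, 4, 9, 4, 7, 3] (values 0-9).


Input: [0, 3, 4, 9, 4, 7, 3]
Counts: [1, 0, 0, 2, 2, 0, 0, 1, 0, 1]

Sorted: [0, 3, 3, 4, 4, 7, 9]


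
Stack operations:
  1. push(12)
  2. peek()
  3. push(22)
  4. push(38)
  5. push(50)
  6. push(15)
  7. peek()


push(12) -> [12]
peek()->12
push(22) -> [12, 22]
push(38) -> [12, 22, 38]
push(50) -> [12, 22, 38, 50]
push(15) -> [12, 22, 38, 50, 15]
peek()->15

Final stack: [12, 22, 38, 50, 15]


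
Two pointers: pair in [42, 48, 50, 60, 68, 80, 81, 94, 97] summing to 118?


lo=0(42)+hi=8(97)=139
lo=0(42)+hi=7(94)=136
lo=0(42)+hi=6(81)=123
lo=0(42)+hi=5(80)=122
lo=0(42)+hi=4(68)=110
lo=1(48)+hi=4(68)=116
lo=2(50)+hi=4(68)=118

Yes: 50+68=118


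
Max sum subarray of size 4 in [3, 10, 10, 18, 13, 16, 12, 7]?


[0:4]: 41
[1:5]: 51
[2:6]: 57
[3:7]: 59
[4:8]: 48

Max: 59 at [3:7]


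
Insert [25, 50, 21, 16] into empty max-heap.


Insert 25: [25]
Insert 50: [50, 25]
Insert 21: [50, 25, 21]
Insert 16: [50, 25, 21, 16]

Final heap: [50, 25, 21, 16]


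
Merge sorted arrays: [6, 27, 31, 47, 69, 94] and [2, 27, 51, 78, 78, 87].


Take 2 from B
Take 6 from A
Take 27 from A
Take 27 from B
Take 31 from A
Take 47 from A
Take 51 from B
Take 69 from A
Take 78 from B
Take 78 from B
Take 87 from B

Merged: [2, 6, 27, 27, 31, 47, 51, 69, 78, 78, 87, 94]


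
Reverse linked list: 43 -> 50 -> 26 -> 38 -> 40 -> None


Step 1: curr=43, set curr.next=prev(None) | reversed so far: 43
Step 2: curr=50, set curr.next=prev(43) | reversed so far: 50 -> 43
Step 3: curr=26, set curr.next=prev(50) | reversed so far: 26 -> 50 -> 43
Step 4: curr=38, set curr.next=prev(26) | reversed so far: 38 -> 26 -> 50 -> 43
Step 5: curr=40, set curr.next=prev(38) | reversed so far: 40 -> 38 -> 26 -> 50 -> 43

40 -> 38 -> 26 -> 50 -> 43 -> None


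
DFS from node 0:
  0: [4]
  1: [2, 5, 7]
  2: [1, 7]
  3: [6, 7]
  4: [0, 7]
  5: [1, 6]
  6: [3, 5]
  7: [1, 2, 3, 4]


Visit 0, push [4]
Visit 4, push [7]
Visit 7, push [3, 2, 1]
Visit 1, push [5, 2]
Visit 2, push []
Visit 5, push [6]
Visit 6, push [3]
Visit 3, push []

DFS order: [0, 4, 7, 1, 2, 5, 6, 3]


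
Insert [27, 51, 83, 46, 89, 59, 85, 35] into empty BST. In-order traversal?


Insert 27: root
Insert 51: R from 27
Insert 83: R from 27 -> R from 51
Insert 46: R from 27 -> L from 51
Insert 89: R from 27 -> R from 51 -> R from 83
Insert 59: R from 27 -> R from 51 -> L from 83
Insert 85: R from 27 -> R from 51 -> R from 83 -> L from 89
Insert 35: R from 27 -> L from 51 -> L from 46

In-order: [27, 35, 46, 51, 59, 83, 85, 89]


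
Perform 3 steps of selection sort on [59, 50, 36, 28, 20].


Initial: [59, 50, 36, 28, 20]
Step 1: min=20 at 4
  Swap: [20, 50, 36, 28, 59]
Step 2: min=28 at 3
  Swap: [20, 28, 36, 50, 59]
Step 3: min=36 at 2
  Swap: [20, 28, 36, 50, 59]

After 3 steps: [20, 28, 36, 50, 59]


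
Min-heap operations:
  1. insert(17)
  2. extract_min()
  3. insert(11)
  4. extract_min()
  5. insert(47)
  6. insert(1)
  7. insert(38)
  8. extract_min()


insert(17) -> [17]
extract_min()->17, []
insert(11) -> [11]
extract_min()->11, []
insert(47) -> [47]
insert(1) -> [1, 47]
insert(38) -> [1, 47, 38]
extract_min()->1, [38, 47]

Final heap: [38, 47]


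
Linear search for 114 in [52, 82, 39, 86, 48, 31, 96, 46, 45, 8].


i=0: 52!=114
i=1: 82!=114
i=2: 39!=114
i=3: 86!=114
i=4: 48!=114
i=5: 31!=114
i=6: 96!=114
i=7: 46!=114
i=8: 45!=114
i=9: 8!=114

Not found, 10 comps


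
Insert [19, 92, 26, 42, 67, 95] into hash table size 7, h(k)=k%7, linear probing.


Insert 19: h=5 -> slot 5
Insert 92: h=1 -> slot 1
Insert 26: h=5, 1 probes -> slot 6
Insert 42: h=0 -> slot 0
Insert 67: h=4 -> slot 4
Insert 95: h=4, 5 probes -> slot 2

Table: [42, 92, 95, None, 67, 19, 26]


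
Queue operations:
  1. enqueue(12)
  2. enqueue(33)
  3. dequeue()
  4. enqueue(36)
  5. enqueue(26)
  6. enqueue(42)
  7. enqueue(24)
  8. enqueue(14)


enqueue(12) -> [12]
enqueue(33) -> [12, 33]
dequeue()->12, [33]
enqueue(36) -> [33, 36]
enqueue(26) -> [33, 36, 26]
enqueue(42) -> [33, 36, 26, 42]
enqueue(24) -> [33, 36, 26, 42, 24]
enqueue(14) -> [33, 36, 26, 42, 24, 14]

Final queue: [33, 36, 26, 42, 24, 14]


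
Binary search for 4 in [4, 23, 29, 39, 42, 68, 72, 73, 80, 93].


Step 1: lo=0, hi=9, mid=4, val=42
Step 2: lo=0, hi=3, mid=1, val=23
Step 3: lo=0, hi=0, mid=0, val=4

Found at index 0


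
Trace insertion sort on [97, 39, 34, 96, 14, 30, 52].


Initial: [97, 39, 34, 96, 14, 30, 52]
Insert 39: [39, 97, 34, 96, 14, 30, 52]
Insert 34: [34, 39, 97, 96, 14, 30, 52]
Insert 96: [34, 39, 96, 97, 14, 30, 52]
Insert 14: [14, 34, 39, 96, 97, 30, 52]
Insert 30: [14, 30, 34, 39, 96, 97, 52]
Insert 52: [14, 30, 34, 39, 52, 96, 97]

Sorted: [14, 30, 34, 39, 52, 96, 97]


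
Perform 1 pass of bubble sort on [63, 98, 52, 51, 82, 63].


Initial: [63, 98, 52, 51, 82, 63]
Pass 1: [63, 52, 51, 82, 63, 98] (4 swaps)

After 1 pass: [63, 52, 51, 82, 63, 98]


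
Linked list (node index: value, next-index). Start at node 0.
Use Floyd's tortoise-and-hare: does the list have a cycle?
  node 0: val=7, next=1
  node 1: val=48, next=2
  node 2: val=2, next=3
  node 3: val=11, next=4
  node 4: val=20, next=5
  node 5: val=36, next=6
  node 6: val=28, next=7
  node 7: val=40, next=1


Floyd's tortoise (slow, +1) and hare (fast, +2):
  init: slow=0, fast=0
  step 1: slow=1, fast=2
  step 2: slow=2, fast=4
  step 3: slow=3, fast=6
  step 4: slow=4, fast=1
  step 5: slow=5, fast=3
  step 6: slow=6, fast=5
  step 7: slow=7, fast=7
  slow == fast at node 7: cycle detected

Cycle: yes


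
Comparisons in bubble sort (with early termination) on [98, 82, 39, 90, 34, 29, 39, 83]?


Algorithm: bubble sort (with early termination)
Input: [98, 82, 39, 90, 34, 29, 39, 83]
Sorted: [29, 34, 39, 39, 82, 83, 90, 98]

27


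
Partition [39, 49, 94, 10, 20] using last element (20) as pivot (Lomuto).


Pivot: 20
  10 <= 20: swap -> [10, 49, 94, 39, 20]
Place pivot at 1: [10, 20, 94, 39, 49]

Partitioned: [10, 20, 94, 39, 49]


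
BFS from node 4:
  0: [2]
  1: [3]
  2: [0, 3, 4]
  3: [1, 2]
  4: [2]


Visit 4, enqueue [2]
Visit 2, enqueue [0, 3]
Visit 0, enqueue []
Visit 3, enqueue [1]
Visit 1, enqueue []

BFS order: [4, 2, 0, 3, 1]


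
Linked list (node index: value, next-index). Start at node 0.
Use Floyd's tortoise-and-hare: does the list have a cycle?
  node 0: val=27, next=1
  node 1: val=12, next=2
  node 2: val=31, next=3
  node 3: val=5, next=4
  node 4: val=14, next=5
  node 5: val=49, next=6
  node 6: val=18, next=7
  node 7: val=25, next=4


Floyd's tortoise (slow, +1) and hare (fast, +2):
  init: slow=0, fast=0
  step 1: slow=1, fast=2
  step 2: slow=2, fast=4
  step 3: slow=3, fast=6
  step 4: slow=4, fast=4
  slow == fast at node 4: cycle detected

Cycle: yes


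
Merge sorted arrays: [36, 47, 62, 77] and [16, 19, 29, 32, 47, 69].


Take 16 from B
Take 19 from B
Take 29 from B
Take 32 from B
Take 36 from A
Take 47 from A
Take 47 from B
Take 62 from A
Take 69 from B

Merged: [16, 19, 29, 32, 36, 47, 47, 62, 69, 77]


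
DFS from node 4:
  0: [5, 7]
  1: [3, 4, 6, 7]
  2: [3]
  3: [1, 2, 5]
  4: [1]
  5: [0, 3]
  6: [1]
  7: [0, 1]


Visit 4, push [1]
Visit 1, push [7, 6, 3]
Visit 3, push [5, 2]
Visit 2, push []
Visit 5, push [0]
Visit 0, push [7]
Visit 7, push []
Visit 6, push []

DFS order: [4, 1, 3, 2, 5, 0, 7, 6]


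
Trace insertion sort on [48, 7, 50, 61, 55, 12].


Initial: [48, 7, 50, 61, 55, 12]
Insert 7: [7, 48, 50, 61, 55, 12]
Insert 50: [7, 48, 50, 61, 55, 12]
Insert 61: [7, 48, 50, 61, 55, 12]
Insert 55: [7, 48, 50, 55, 61, 12]
Insert 12: [7, 12, 48, 50, 55, 61]

Sorted: [7, 12, 48, 50, 55, 61]


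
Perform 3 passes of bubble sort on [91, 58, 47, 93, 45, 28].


Initial: [91, 58, 47, 93, 45, 28]
Pass 1: [58, 47, 91, 45, 28, 93] (4 swaps)
Pass 2: [47, 58, 45, 28, 91, 93] (3 swaps)
Pass 3: [47, 45, 28, 58, 91, 93] (2 swaps)

After 3 passes: [47, 45, 28, 58, 91, 93]


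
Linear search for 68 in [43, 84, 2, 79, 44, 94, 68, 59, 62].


i=0: 43!=68
i=1: 84!=68
i=2: 2!=68
i=3: 79!=68
i=4: 44!=68
i=5: 94!=68
i=6: 68==68 found!

Found at 6, 7 comps


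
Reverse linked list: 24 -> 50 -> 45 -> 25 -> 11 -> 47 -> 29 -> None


Step 1: curr=24, set curr.next=prev(None) | reversed so far: 24
Step 2: curr=50, set curr.next=prev(24) | reversed so far: 50 -> 24
Step 3: curr=45, set curr.next=prev(50) | reversed so far: 45 -> 50 -> 24
Step 4: curr=25, set curr.next=prev(45) | reversed so far: 25 -> 45 -> 50 -> 24
Step 5: curr=11, set curr.next=prev(25) | reversed so far: 11 -> 25 -> 45 -> 50 -> 24
Step 6: curr=47, set curr.next=prev(11) | reversed so far: 47 -> 11 -> 25 -> 45 -> 50 -> 24
Step 7: curr=29, set curr.next=prev(47) | reversed so far: 29 -> 47 -> 11 -> 25 -> 45 -> 50 -> 24

29 -> 47 -> 11 -> 25 -> 45 -> 50 -> 24 -> None


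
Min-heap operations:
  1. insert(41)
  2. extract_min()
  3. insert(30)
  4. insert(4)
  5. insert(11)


insert(41) -> [41]
extract_min()->41, []
insert(30) -> [30]
insert(4) -> [4, 30]
insert(11) -> [4, 30, 11]

Final heap: [4, 30, 11]


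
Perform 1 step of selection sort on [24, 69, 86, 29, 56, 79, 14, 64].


Initial: [24, 69, 86, 29, 56, 79, 14, 64]
Step 1: min=14 at 6
  Swap: [14, 69, 86, 29, 56, 79, 24, 64]

After 1 step: [14, 69, 86, 29, 56, 79, 24, 64]


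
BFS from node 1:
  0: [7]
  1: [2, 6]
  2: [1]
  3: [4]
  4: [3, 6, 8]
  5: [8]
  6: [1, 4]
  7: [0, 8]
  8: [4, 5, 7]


Visit 1, enqueue [2, 6]
Visit 2, enqueue []
Visit 6, enqueue [4]
Visit 4, enqueue [3, 8]
Visit 3, enqueue []
Visit 8, enqueue [5, 7]
Visit 5, enqueue []
Visit 7, enqueue [0]
Visit 0, enqueue []

BFS order: [1, 2, 6, 4, 3, 8, 5, 7, 0]


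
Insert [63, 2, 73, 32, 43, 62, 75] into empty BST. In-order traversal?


Insert 63: root
Insert 2: L from 63
Insert 73: R from 63
Insert 32: L from 63 -> R from 2
Insert 43: L from 63 -> R from 2 -> R from 32
Insert 62: L from 63 -> R from 2 -> R from 32 -> R from 43
Insert 75: R from 63 -> R from 73

In-order: [2, 32, 43, 62, 63, 73, 75]


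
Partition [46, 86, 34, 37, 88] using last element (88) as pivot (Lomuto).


Pivot: 88
  46 <= 88: advance i (no swap)
  86 <= 88: advance i (no swap)
  34 <= 88: advance i (no swap)
  37 <= 88: advance i (no swap)
Place pivot at 4: [46, 86, 34, 37, 88]

Partitioned: [46, 86, 34, 37, 88]


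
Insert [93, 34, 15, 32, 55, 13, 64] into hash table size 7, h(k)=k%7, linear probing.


Insert 93: h=2 -> slot 2
Insert 34: h=6 -> slot 6
Insert 15: h=1 -> slot 1
Insert 32: h=4 -> slot 4
Insert 55: h=6, 1 probes -> slot 0
Insert 13: h=6, 4 probes -> slot 3
Insert 64: h=1, 4 probes -> slot 5

Table: [55, 15, 93, 13, 32, 64, 34]


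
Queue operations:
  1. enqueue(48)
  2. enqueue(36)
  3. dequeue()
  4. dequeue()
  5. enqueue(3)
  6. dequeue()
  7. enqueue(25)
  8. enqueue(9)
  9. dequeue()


enqueue(48) -> [48]
enqueue(36) -> [48, 36]
dequeue()->48, [36]
dequeue()->36, []
enqueue(3) -> [3]
dequeue()->3, []
enqueue(25) -> [25]
enqueue(9) -> [25, 9]
dequeue()->25, [9]

Final queue: [9]


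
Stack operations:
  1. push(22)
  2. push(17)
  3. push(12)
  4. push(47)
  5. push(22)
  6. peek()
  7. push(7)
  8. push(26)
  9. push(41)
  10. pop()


push(22) -> [22]
push(17) -> [22, 17]
push(12) -> [22, 17, 12]
push(47) -> [22, 17, 12, 47]
push(22) -> [22, 17, 12, 47, 22]
peek()->22
push(7) -> [22, 17, 12, 47, 22, 7]
push(26) -> [22, 17, 12, 47, 22, 7, 26]
push(41) -> [22, 17, 12, 47, 22, 7, 26, 41]
pop()->41, [22, 17, 12, 47, 22, 7, 26]

Final stack: [22, 17, 12, 47, 22, 7, 26]


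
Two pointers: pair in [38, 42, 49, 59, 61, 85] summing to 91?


lo=0(38)+hi=5(85)=123
lo=0(38)+hi=4(61)=99
lo=0(38)+hi=3(59)=97
lo=0(38)+hi=2(49)=87
lo=1(42)+hi=2(49)=91

Yes: 42+49=91


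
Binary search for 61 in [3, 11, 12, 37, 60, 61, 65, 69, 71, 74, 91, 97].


Step 1: lo=0, hi=11, mid=5, val=61

Found at index 5


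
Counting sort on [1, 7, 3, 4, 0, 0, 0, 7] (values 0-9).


Input: [1, 7, 3, 4, 0, 0, 0, 7]
Counts: [3, 1, 0, 1, 1, 0, 0, 2, 0, 0]

Sorted: [0, 0, 0, 1, 3, 4, 7, 7]


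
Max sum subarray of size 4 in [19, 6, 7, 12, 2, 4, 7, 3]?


[0:4]: 44
[1:5]: 27
[2:6]: 25
[3:7]: 25
[4:8]: 16

Max: 44 at [0:4]


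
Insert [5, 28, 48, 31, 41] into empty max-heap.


Insert 5: [5]
Insert 28: [28, 5]
Insert 48: [48, 5, 28]
Insert 31: [48, 31, 28, 5]
Insert 41: [48, 41, 28, 5, 31]

Final heap: [48, 41, 28, 5, 31]


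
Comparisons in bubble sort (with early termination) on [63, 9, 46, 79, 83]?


Algorithm: bubble sort (with early termination)
Input: [63, 9, 46, 79, 83]
Sorted: [9, 46, 63, 79, 83]

7


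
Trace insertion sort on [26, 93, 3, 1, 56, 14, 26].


Initial: [26, 93, 3, 1, 56, 14, 26]
Insert 93: [26, 93, 3, 1, 56, 14, 26]
Insert 3: [3, 26, 93, 1, 56, 14, 26]
Insert 1: [1, 3, 26, 93, 56, 14, 26]
Insert 56: [1, 3, 26, 56, 93, 14, 26]
Insert 14: [1, 3, 14, 26, 56, 93, 26]
Insert 26: [1, 3, 14, 26, 26, 56, 93]

Sorted: [1, 3, 14, 26, 26, 56, 93]


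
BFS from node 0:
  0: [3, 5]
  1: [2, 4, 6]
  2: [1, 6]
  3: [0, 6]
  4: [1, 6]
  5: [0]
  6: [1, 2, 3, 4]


Visit 0, enqueue [3, 5]
Visit 3, enqueue [6]
Visit 5, enqueue []
Visit 6, enqueue [1, 2, 4]
Visit 1, enqueue []
Visit 2, enqueue []
Visit 4, enqueue []

BFS order: [0, 3, 5, 6, 1, 2, 4]


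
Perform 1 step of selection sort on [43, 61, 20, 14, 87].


Initial: [43, 61, 20, 14, 87]
Step 1: min=14 at 3
  Swap: [14, 61, 20, 43, 87]

After 1 step: [14, 61, 20, 43, 87]


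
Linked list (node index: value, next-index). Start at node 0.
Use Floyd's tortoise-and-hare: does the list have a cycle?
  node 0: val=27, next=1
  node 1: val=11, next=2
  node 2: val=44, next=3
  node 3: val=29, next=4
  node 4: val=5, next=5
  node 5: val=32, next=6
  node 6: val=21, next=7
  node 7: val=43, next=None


Floyd's tortoise (slow, +1) and hare (fast, +2):
  init: slow=0, fast=0
  step 1: slow=1, fast=2
  step 2: slow=2, fast=4
  step 3: slow=3, fast=6
  step 4: fast 6->7->None, no cycle

Cycle: no


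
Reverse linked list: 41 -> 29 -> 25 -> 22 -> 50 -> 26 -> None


Step 1: curr=41, set curr.next=prev(None) | reversed so far: 41
Step 2: curr=29, set curr.next=prev(41) | reversed so far: 29 -> 41
Step 3: curr=25, set curr.next=prev(29) | reversed so far: 25 -> 29 -> 41
Step 4: curr=22, set curr.next=prev(25) | reversed so far: 22 -> 25 -> 29 -> 41
Step 5: curr=50, set curr.next=prev(22) | reversed so far: 50 -> 22 -> 25 -> 29 -> 41
Step 6: curr=26, set curr.next=prev(50) | reversed so far: 26 -> 50 -> 22 -> 25 -> 29 -> 41

26 -> 50 -> 22 -> 25 -> 29 -> 41 -> None


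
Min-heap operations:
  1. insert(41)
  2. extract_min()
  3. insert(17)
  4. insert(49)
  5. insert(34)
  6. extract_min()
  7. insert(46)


insert(41) -> [41]
extract_min()->41, []
insert(17) -> [17]
insert(49) -> [17, 49]
insert(34) -> [17, 49, 34]
extract_min()->17, [34, 49]
insert(46) -> [34, 49, 46]

Final heap: [34, 49, 46]


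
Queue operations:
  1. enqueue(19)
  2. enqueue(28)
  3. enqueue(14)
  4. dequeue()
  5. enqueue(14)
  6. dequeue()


enqueue(19) -> [19]
enqueue(28) -> [19, 28]
enqueue(14) -> [19, 28, 14]
dequeue()->19, [28, 14]
enqueue(14) -> [28, 14, 14]
dequeue()->28, [14, 14]

Final queue: [14, 14]


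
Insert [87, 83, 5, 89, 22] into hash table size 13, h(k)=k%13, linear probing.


Insert 87: h=9 -> slot 9
Insert 83: h=5 -> slot 5
Insert 5: h=5, 1 probes -> slot 6
Insert 89: h=11 -> slot 11
Insert 22: h=9, 1 probes -> slot 10

Table: [None, None, None, None, None, 83, 5, None, None, 87, 22, 89, None]


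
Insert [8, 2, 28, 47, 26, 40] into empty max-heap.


Insert 8: [8]
Insert 2: [8, 2]
Insert 28: [28, 2, 8]
Insert 47: [47, 28, 8, 2]
Insert 26: [47, 28, 8, 2, 26]
Insert 40: [47, 28, 40, 2, 26, 8]

Final heap: [47, 28, 40, 2, 26, 8]


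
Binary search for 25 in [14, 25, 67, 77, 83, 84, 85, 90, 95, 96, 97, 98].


Step 1: lo=0, hi=11, mid=5, val=84
Step 2: lo=0, hi=4, mid=2, val=67
Step 3: lo=0, hi=1, mid=0, val=14
Step 4: lo=1, hi=1, mid=1, val=25

Found at index 1


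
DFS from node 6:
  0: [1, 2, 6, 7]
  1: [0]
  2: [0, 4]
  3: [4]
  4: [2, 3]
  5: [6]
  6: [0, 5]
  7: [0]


Visit 6, push [5, 0]
Visit 0, push [7, 2, 1]
Visit 1, push []
Visit 2, push [4]
Visit 4, push [3]
Visit 3, push []
Visit 7, push []
Visit 5, push []

DFS order: [6, 0, 1, 2, 4, 3, 7, 5]


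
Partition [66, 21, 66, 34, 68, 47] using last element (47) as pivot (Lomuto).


Pivot: 47
  21 <= 47: swap -> [21, 66, 66, 34, 68, 47]
  34 <= 47: swap -> [21, 34, 66, 66, 68, 47]
Place pivot at 2: [21, 34, 47, 66, 68, 66]

Partitioned: [21, 34, 47, 66, 68, 66]


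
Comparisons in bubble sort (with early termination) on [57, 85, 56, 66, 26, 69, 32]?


Algorithm: bubble sort (with early termination)
Input: [57, 85, 56, 66, 26, 69, 32]
Sorted: [26, 32, 56, 57, 66, 69, 85]

21


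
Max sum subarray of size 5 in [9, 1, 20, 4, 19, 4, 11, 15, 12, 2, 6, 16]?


[0:5]: 53
[1:6]: 48
[2:7]: 58
[3:8]: 53
[4:9]: 61
[5:10]: 44
[6:11]: 46
[7:12]: 51

Max: 61 at [4:9]


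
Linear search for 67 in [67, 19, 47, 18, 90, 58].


i=0: 67==67 found!

Found at 0, 1 comps


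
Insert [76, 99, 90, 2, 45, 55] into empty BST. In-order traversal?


Insert 76: root
Insert 99: R from 76
Insert 90: R from 76 -> L from 99
Insert 2: L from 76
Insert 45: L from 76 -> R from 2
Insert 55: L from 76 -> R from 2 -> R from 45

In-order: [2, 45, 55, 76, 90, 99]


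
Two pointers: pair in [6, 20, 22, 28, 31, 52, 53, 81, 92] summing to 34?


lo=0(6)+hi=8(92)=98
lo=0(6)+hi=7(81)=87
lo=0(6)+hi=6(53)=59
lo=0(6)+hi=5(52)=58
lo=0(6)+hi=4(31)=37
lo=0(6)+hi=3(28)=34

Yes: 6+28=34


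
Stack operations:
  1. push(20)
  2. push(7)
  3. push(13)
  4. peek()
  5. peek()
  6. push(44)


push(20) -> [20]
push(7) -> [20, 7]
push(13) -> [20, 7, 13]
peek()->13
peek()->13
push(44) -> [20, 7, 13, 44]

Final stack: [20, 7, 13, 44]


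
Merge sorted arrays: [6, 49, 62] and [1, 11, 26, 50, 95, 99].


Take 1 from B
Take 6 from A
Take 11 from B
Take 26 from B
Take 49 from A
Take 50 from B
Take 62 from A

Merged: [1, 6, 11, 26, 49, 50, 62, 95, 99]


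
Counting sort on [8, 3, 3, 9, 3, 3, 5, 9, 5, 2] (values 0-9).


Input: [8, 3, 3, 9, 3, 3, 5, 9, 5, 2]
Counts: [0, 0, 1, 4, 0, 2, 0, 0, 1, 2]

Sorted: [2, 3, 3, 3, 3, 5, 5, 8, 9, 9]


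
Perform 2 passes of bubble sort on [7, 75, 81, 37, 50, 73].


Initial: [7, 75, 81, 37, 50, 73]
Pass 1: [7, 75, 37, 50, 73, 81] (3 swaps)
Pass 2: [7, 37, 50, 73, 75, 81] (3 swaps)

After 2 passes: [7, 37, 50, 73, 75, 81]


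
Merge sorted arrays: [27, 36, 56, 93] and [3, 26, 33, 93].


Take 3 from B
Take 26 from B
Take 27 from A
Take 33 from B
Take 36 from A
Take 56 from A
Take 93 from A

Merged: [3, 26, 27, 33, 36, 56, 93, 93]


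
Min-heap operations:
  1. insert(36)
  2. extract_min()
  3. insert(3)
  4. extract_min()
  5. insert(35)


insert(36) -> [36]
extract_min()->36, []
insert(3) -> [3]
extract_min()->3, []
insert(35) -> [35]

Final heap: [35]


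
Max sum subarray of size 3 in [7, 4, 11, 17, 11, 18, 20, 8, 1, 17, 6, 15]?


[0:3]: 22
[1:4]: 32
[2:5]: 39
[3:6]: 46
[4:7]: 49
[5:8]: 46
[6:9]: 29
[7:10]: 26
[8:11]: 24
[9:12]: 38

Max: 49 at [4:7]


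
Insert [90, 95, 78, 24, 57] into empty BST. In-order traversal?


Insert 90: root
Insert 95: R from 90
Insert 78: L from 90
Insert 24: L from 90 -> L from 78
Insert 57: L from 90 -> L from 78 -> R from 24

In-order: [24, 57, 78, 90, 95]


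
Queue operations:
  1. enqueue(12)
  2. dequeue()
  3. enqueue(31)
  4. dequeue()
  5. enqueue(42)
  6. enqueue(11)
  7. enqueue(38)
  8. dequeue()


enqueue(12) -> [12]
dequeue()->12, []
enqueue(31) -> [31]
dequeue()->31, []
enqueue(42) -> [42]
enqueue(11) -> [42, 11]
enqueue(38) -> [42, 11, 38]
dequeue()->42, [11, 38]

Final queue: [11, 38]


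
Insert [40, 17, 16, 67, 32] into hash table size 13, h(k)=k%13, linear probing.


Insert 40: h=1 -> slot 1
Insert 17: h=4 -> slot 4
Insert 16: h=3 -> slot 3
Insert 67: h=2 -> slot 2
Insert 32: h=6 -> slot 6

Table: [None, 40, 67, 16, 17, None, 32, None, None, None, None, None, None]


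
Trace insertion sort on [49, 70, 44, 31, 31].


Initial: [49, 70, 44, 31, 31]
Insert 70: [49, 70, 44, 31, 31]
Insert 44: [44, 49, 70, 31, 31]
Insert 31: [31, 44, 49, 70, 31]
Insert 31: [31, 31, 44, 49, 70]

Sorted: [31, 31, 44, 49, 70]


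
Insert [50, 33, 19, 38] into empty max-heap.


Insert 50: [50]
Insert 33: [50, 33]
Insert 19: [50, 33, 19]
Insert 38: [50, 38, 19, 33]

Final heap: [50, 38, 19, 33]


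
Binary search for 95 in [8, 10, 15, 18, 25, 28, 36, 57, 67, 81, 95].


Step 1: lo=0, hi=10, mid=5, val=28
Step 2: lo=6, hi=10, mid=8, val=67
Step 3: lo=9, hi=10, mid=9, val=81
Step 4: lo=10, hi=10, mid=10, val=95

Found at index 10


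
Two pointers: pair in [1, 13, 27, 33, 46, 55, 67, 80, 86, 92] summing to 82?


lo=0(1)+hi=9(92)=93
lo=0(1)+hi=8(86)=87
lo=0(1)+hi=7(80)=81
lo=1(13)+hi=7(80)=93
lo=1(13)+hi=6(67)=80
lo=2(27)+hi=6(67)=94
lo=2(27)+hi=5(55)=82

Yes: 27+55=82


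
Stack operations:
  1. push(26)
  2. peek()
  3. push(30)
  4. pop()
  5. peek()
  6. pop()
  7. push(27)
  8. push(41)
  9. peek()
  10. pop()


push(26) -> [26]
peek()->26
push(30) -> [26, 30]
pop()->30, [26]
peek()->26
pop()->26, []
push(27) -> [27]
push(41) -> [27, 41]
peek()->41
pop()->41, [27]

Final stack: [27]


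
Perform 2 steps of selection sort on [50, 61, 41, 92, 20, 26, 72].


Initial: [50, 61, 41, 92, 20, 26, 72]
Step 1: min=20 at 4
  Swap: [20, 61, 41, 92, 50, 26, 72]
Step 2: min=26 at 5
  Swap: [20, 26, 41, 92, 50, 61, 72]

After 2 steps: [20, 26, 41, 92, 50, 61, 72]


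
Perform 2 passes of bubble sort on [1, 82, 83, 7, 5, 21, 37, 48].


Initial: [1, 82, 83, 7, 5, 21, 37, 48]
Pass 1: [1, 82, 7, 5, 21, 37, 48, 83] (5 swaps)
Pass 2: [1, 7, 5, 21, 37, 48, 82, 83] (5 swaps)

After 2 passes: [1, 7, 5, 21, 37, 48, 82, 83]


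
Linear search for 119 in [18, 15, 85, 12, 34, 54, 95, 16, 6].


i=0: 18!=119
i=1: 15!=119
i=2: 85!=119
i=3: 12!=119
i=4: 34!=119
i=5: 54!=119
i=6: 95!=119
i=7: 16!=119
i=8: 6!=119

Not found, 9 comps


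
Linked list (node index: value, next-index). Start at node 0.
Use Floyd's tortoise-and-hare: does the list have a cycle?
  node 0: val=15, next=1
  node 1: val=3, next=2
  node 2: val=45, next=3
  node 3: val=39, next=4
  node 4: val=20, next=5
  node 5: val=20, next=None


Floyd's tortoise (slow, +1) and hare (fast, +2):
  init: slow=0, fast=0
  step 1: slow=1, fast=2
  step 2: slow=2, fast=4
  step 3: fast 4->5->None, no cycle

Cycle: no


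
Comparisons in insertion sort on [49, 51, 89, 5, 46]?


Algorithm: insertion sort
Input: [49, 51, 89, 5, 46]
Sorted: [5, 46, 49, 51, 89]

9


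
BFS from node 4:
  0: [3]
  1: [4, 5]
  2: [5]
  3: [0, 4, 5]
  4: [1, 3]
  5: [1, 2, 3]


Visit 4, enqueue [1, 3]
Visit 1, enqueue [5]
Visit 3, enqueue [0]
Visit 5, enqueue [2]
Visit 0, enqueue []
Visit 2, enqueue []

BFS order: [4, 1, 3, 5, 0, 2]


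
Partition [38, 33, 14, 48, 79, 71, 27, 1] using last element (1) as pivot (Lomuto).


Pivot: 1
Place pivot at 0: [1, 33, 14, 48, 79, 71, 27, 38]

Partitioned: [1, 33, 14, 48, 79, 71, 27, 38]


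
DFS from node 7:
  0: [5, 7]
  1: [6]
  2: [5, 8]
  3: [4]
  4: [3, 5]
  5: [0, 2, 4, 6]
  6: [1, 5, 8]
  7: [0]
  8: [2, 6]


Visit 7, push [0]
Visit 0, push [5]
Visit 5, push [6, 4, 2]
Visit 2, push [8]
Visit 8, push [6]
Visit 6, push [1]
Visit 1, push []
Visit 4, push [3]
Visit 3, push []

DFS order: [7, 0, 5, 2, 8, 6, 1, 4, 3]


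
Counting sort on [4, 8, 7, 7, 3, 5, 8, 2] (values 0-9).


Input: [4, 8, 7, 7, 3, 5, 8, 2]
Counts: [0, 0, 1, 1, 1, 1, 0, 2, 2, 0]

Sorted: [2, 3, 4, 5, 7, 7, 8, 8]


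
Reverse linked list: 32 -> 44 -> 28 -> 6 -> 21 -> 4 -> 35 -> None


Step 1: curr=32, set curr.next=prev(None) | reversed so far: 32
Step 2: curr=44, set curr.next=prev(32) | reversed so far: 44 -> 32
Step 3: curr=28, set curr.next=prev(44) | reversed so far: 28 -> 44 -> 32
Step 4: curr=6, set curr.next=prev(28) | reversed so far: 6 -> 28 -> 44 -> 32
Step 5: curr=21, set curr.next=prev(6) | reversed so far: 21 -> 6 -> 28 -> 44 -> 32
Step 6: curr=4, set curr.next=prev(21) | reversed so far: 4 -> 21 -> 6 -> 28 -> 44 -> 32
Step 7: curr=35, set curr.next=prev(4) | reversed so far: 35 -> 4 -> 21 -> 6 -> 28 -> 44 -> 32

35 -> 4 -> 21 -> 6 -> 28 -> 44 -> 32 -> None


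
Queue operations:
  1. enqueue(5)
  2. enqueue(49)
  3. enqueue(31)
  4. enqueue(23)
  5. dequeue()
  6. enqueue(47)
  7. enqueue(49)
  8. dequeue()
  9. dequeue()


enqueue(5) -> [5]
enqueue(49) -> [5, 49]
enqueue(31) -> [5, 49, 31]
enqueue(23) -> [5, 49, 31, 23]
dequeue()->5, [49, 31, 23]
enqueue(47) -> [49, 31, 23, 47]
enqueue(49) -> [49, 31, 23, 47, 49]
dequeue()->49, [31, 23, 47, 49]
dequeue()->31, [23, 47, 49]

Final queue: [23, 47, 49]


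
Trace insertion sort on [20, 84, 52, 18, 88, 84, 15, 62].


Initial: [20, 84, 52, 18, 88, 84, 15, 62]
Insert 84: [20, 84, 52, 18, 88, 84, 15, 62]
Insert 52: [20, 52, 84, 18, 88, 84, 15, 62]
Insert 18: [18, 20, 52, 84, 88, 84, 15, 62]
Insert 88: [18, 20, 52, 84, 88, 84, 15, 62]
Insert 84: [18, 20, 52, 84, 84, 88, 15, 62]
Insert 15: [15, 18, 20, 52, 84, 84, 88, 62]
Insert 62: [15, 18, 20, 52, 62, 84, 84, 88]

Sorted: [15, 18, 20, 52, 62, 84, 84, 88]


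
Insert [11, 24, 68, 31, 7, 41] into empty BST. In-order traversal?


Insert 11: root
Insert 24: R from 11
Insert 68: R from 11 -> R from 24
Insert 31: R from 11 -> R from 24 -> L from 68
Insert 7: L from 11
Insert 41: R from 11 -> R from 24 -> L from 68 -> R from 31

In-order: [7, 11, 24, 31, 41, 68]


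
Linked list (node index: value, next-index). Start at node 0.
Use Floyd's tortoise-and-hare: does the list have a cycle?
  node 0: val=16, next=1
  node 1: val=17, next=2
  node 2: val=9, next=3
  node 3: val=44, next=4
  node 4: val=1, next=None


Floyd's tortoise (slow, +1) and hare (fast, +2):
  init: slow=0, fast=0
  step 1: slow=1, fast=2
  step 2: slow=2, fast=4
  step 3: fast -> None, no cycle

Cycle: no


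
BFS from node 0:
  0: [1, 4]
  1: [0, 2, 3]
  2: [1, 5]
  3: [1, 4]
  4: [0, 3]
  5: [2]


Visit 0, enqueue [1, 4]
Visit 1, enqueue [2, 3]
Visit 4, enqueue []
Visit 2, enqueue [5]
Visit 3, enqueue []
Visit 5, enqueue []

BFS order: [0, 1, 4, 2, 3, 5]


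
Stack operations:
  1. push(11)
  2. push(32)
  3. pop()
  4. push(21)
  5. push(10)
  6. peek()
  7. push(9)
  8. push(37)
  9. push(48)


push(11) -> [11]
push(32) -> [11, 32]
pop()->32, [11]
push(21) -> [11, 21]
push(10) -> [11, 21, 10]
peek()->10
push(9) -> [11, 21, 10, 9]
push(37) -> [11, 21, 10, 9, 37]
push(48) -> [11, 21, 10, 9, 37, 48]

Final stack: [11, 21, 10, 9, 37, 48]


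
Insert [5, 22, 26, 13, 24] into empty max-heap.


Insert 5: [5]
Insert 22: [22, 5]
Insert 26: [26, 5, 22]
Insert 13: [26, 13, 22, 5]
Insert 24: [26, 24, 22, 5, 13]

Final heap: [26, 24, 22, 5, 13]
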